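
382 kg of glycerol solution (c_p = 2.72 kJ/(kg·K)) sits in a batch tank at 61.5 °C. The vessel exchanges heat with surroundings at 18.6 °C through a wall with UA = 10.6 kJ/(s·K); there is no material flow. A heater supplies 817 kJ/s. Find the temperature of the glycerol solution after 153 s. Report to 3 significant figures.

88.5 °C

Unsteady energy balance on the tank contents: M c_p dT/dt = −UA(T − T_amb) + Q̇.
dT/dt = (T_ss − T)/τ with T_ss = T_amb + Q̇/UA = 18.6 + 817/10.6 = 95.675 °C, τ = M c_p/UA = 382·2.72/10.6 = 98.023 s.
Integrating: T(t) = T_ss + (T₀ − T_ss) e^(−t/τ).
T(153) = 95.675 + (-34.175)·0.20995 = 88.500 °C.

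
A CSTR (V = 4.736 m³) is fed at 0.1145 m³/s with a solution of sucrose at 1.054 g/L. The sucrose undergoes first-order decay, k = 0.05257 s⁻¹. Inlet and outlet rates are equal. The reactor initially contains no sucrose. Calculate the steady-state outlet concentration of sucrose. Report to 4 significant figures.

0.3320 g/L

Accumulation = in − out − consumed: V dC/dt = Q C_in − Q C − k V C.
At steady state: 0 = Q C_in − (Q + kV) C_ss, so C_ss = Q C_in/(Q + kV).
C_ss = 0.1145·1.054/(0.1145 + 0.05257·4.736) = 0.120683/0.363472 = 0.332029 g/L.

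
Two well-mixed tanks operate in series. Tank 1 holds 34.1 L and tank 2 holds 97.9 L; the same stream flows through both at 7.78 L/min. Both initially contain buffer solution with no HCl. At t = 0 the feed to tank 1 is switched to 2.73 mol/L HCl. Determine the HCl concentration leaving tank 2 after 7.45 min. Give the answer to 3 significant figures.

Each tank obeys Vᵢ dCᵢ/dt = Q(Cᵢ₋₁ − Cᵢ), so τᵢ = Vᵢ/Q.
τ₁ = 34.1/7.78 = 4.3830 min; τ₂ = 97.9/7.78 = 12.584 min.
Tank 1: C₁ = C_in(1 − e^(−t/τ₁)). Tank 2 (τ₁ ≠ τ₂): C₂ = C_in[1 − (τ₁ e^(−t/τ₁) − τ₂ e^(−t/τ₂))/(τ₁ − τ₂)].
At t = 7.45: e^(−t/τ₁) = 0.18273, e^(−t/τ₂) = 0.55320.
C₂ = 2.73·[1 − (4.3830·0.18273 − 12.584·0.55320)/(-8.2005)] = 2.73·0.24880 = 0.67922 mol/L.

0.679 mol/L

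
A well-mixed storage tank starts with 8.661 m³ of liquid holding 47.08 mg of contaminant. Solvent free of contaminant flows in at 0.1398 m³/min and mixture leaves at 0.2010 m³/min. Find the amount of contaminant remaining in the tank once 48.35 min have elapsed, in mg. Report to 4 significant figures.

11.93 mg

Let m(t) be the amount of contaminant. Volume: V(t) = V₀ + (Q_in − Q_out) t = 8.661 − 0.0612000 t; V(48.35) = 5.70198 m³.
Solute balance: dm/dt = 0 − Q_out C = −Q_out m/V(t).
Separate: dm/m = −Q_out dt/V(t) ⇒ ln(m/m₀) = −(Q_out/(Q_in−Q_out)) ln(V/V₀).
m = m₀ (V₀/V)^(Q_out/(Q_in−Q_out)) = 47.08 × (8.661/5.70198)^(-3.28431) = 11.9287 mg.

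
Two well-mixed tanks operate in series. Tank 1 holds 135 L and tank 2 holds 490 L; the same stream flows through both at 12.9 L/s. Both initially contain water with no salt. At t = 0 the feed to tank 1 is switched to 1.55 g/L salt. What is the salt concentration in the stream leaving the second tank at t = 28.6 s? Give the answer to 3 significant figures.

Time constants: τᵢ = Vᵢ/Q for each well-mixed tank.
τ₁ = 135/12.9 = 10.465 s; τ₂ = 490/12.9 = 37.984 s.
Tank 1: C₁ = C_in(1 − e^(−t/τ₁)). Tank 2 (τ₁ ≠ τ₂): C₂ = C_in[1 − (τ₁ e^(−t/τ₁) − τ₂ e^(−t/τ₂))/(τ₁ − τ₂)].
At t = 28.6: e^(−t/τ₁) = 0.065031, e^(−t/τ₂) = 0.47098.
C₂ = 1.55·[1 − (10.465·0.065031 − 37.984·0.47098)/(-27.519)] = 1.55·0.37464 = 0.58070 g/L.

0.581 g/L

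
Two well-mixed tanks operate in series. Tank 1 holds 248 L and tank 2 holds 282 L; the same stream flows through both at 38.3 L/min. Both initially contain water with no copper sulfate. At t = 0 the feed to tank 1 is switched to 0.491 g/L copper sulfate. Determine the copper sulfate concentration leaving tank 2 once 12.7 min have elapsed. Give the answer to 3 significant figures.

0.269 g/L

Time constants: τᵢ = Vᵢ/Q for each well-mixed tank.
τ₁ = 248/38.3 = 6.4752 min; τ₂ = 282/38.3 = 7.3629 min.
Solving the cascade with C₁(0)=C₂(0)=0 gives C₂(t) = C_in[1 − (τ₁ e^(−t/τ₁) − τ₂ e^(−t/τ₂))/(τ₁ − τ₂)].
At t = 12.7: e^(−t/τ₁) = 0.14067, e^(−t/τ₂) = 0.17820.
C₂ = 0.491·[1 − (6.4752·0.14067 − 7.3629·0.17820)/(-0.88773)] = 0.491·0.54807 = 0.26910 g/L.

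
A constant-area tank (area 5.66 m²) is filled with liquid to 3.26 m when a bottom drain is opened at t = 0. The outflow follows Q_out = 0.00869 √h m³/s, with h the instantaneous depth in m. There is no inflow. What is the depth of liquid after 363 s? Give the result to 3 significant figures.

Volume balance on the tank: A dh/dt = −0.00869 √h.
Separate and integrate: 2(√h − √h₀) = −(0.00869/A) t.
√h = √3.26 − 0.00869·363/(2·5.66) = 1.8055 − 0.27866 = 1.5269.
h = 1.5269² = 2.3314 m.

2.33 m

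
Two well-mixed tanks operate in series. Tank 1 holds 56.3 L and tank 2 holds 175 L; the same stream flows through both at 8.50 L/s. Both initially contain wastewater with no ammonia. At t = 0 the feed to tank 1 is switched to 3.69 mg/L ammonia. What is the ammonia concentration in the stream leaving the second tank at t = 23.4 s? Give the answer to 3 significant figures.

2.00 mg/L

Time constants: τᵢ = Vᵢ/Q for each well-mixed tank.
τ₁ = 56.3/8.50 = 6.6235 s; τ₂ = 175/8.50 = 20.588 s.
Tank 1: C₁ = C_in(1 − e^(−t/τ₁)). Tank 2 (τ₁ ≠ τ₂): C₂ = C_in[1 − (τ₁ e^(−t/τ₁) − τ₂ e^(−t/τ₂))/(τ₁ − τ₂)].
At t = 23.4: e^(−t/τ₁) = 0.029221, e^(−t/τ₂) = 0.32092.
C₂ = 3.69·[1 − (6.6235·0.029221 − 20.588·0.32092)/(-13.965)] = 3.69·0.54073 = 1.9953 mg/L.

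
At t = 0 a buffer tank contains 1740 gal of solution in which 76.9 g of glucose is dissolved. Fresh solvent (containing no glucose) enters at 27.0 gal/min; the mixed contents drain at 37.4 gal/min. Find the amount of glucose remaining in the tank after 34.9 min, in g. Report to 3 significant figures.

Total volume: dV/dt = Q_in − Q_out = -10.400 gal/min, so V(t) = 1740 − 10.400 t and V(34.9) = 1377.0 gal.
Species balance (pure solvent in): dm/dt = −Q_out · m/V(t).
Separate: dm/m = −Q_out dt/V(t) ⇒ ln(m/m₀) = −(Q_out/(Q_in−Q_out)) ln(V/V₀).
m = m₀ (V₀/V)^(Q_out/(Q_in−Q_out)) = 76.9 × (1740/1377.0)^(-3.5962) = 33.155 g.

33.2 g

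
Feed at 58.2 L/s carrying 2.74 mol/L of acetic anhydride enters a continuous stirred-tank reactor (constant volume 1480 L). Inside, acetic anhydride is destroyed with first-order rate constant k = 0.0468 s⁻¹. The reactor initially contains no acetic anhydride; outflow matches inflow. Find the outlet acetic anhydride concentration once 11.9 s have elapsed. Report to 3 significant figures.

0.802 mol/L

Species balance: V dC/dt = Q C_in − Q C − k V C.
dC/dt = (Q/V) C_in − (Q/V + k) C; effective rate a = Q/V + k = 0.039324 + 0.0468 = 0.086124 s⁻¹.
C_ss = Q C_in/(Q + kV) = 1.2511 mol/L; C(t) = C_ss + (C₀ − C_ss) e^(−a t).
C(11.9) = 1.2511 + (-1.2511)·e^(−0.086124·11.9) = 1.2511 + (-1.2511)·0.35884 = 0.80214 mol/L.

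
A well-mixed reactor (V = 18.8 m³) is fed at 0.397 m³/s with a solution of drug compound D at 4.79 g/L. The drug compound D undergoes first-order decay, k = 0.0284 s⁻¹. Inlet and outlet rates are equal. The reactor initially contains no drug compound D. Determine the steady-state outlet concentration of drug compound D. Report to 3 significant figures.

2.04 g/L

V dC/dt = Q(C_in − C) − k V C.
Steady state (dC/dt = 0): C_ss = Q C_in/(Q + kV) = C_in/(1 + kV/Q).
C_ss = 0.397·4.79/(0.397 + 0.0284·18.8) = 1.9016/0.93092 = 2.0427 g/L.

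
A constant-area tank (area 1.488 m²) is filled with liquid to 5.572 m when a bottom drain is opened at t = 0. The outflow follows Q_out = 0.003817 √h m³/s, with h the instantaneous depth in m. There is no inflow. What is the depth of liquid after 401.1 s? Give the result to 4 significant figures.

3.408 m

Unsteady balance on liquid volume: A dh/dt = −0.003817 √h.
Separate and integrate: 2(√h − √h₀) = −(0.003817/A) t.
√h = √5.572 − 0.003817·401.1/(2·1.488) = 2.36051 − 0.514448 = 1.84606.
h = 1.84606² = 3.40794 m.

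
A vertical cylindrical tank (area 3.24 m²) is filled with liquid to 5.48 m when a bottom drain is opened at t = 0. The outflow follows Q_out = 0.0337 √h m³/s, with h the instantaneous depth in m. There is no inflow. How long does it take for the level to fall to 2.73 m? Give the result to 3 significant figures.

132 s

With no inflow, A dh/dt = −0.0337 √h.
This is separable: 2 d(√h)/dt = −0.0337/A, so √h = √h₀ − (0.0337/(2A)) t.
t = 2A(√h₀ − √h)/0.0337 = 2·3.24·(√5.48 − √2.73)/0.0337
  = 6.4800 × (2.3409 − 1.6523) / 0.0337 = 132.42 s.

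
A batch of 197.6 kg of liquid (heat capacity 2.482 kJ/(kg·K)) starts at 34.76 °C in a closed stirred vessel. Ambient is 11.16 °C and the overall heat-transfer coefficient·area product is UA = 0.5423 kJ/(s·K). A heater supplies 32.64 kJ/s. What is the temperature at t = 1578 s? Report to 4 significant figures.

M c_p dT/dt = −UA(T − T_amb) + Q̇.
dT/dt = (T_ss − T)/τ with T_ss = T_amb + Q̇/UA = 11.16 + 32.64/0.5423 = 71.3481 °C, τ = M c_p/UA = 197.6·2.482/0.5423 = 904.376 s.
Solution: T(t) = T_ss + (T₀ − T_ss) e^(−t/τ).
T(1578) = 71.3481 + (-36.5881)·0.174671 = 64.9572 °C.

64.96 °C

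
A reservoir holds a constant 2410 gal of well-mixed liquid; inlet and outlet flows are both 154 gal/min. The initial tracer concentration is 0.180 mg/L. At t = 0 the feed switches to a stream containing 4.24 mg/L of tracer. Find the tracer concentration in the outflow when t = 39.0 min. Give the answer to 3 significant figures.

3.90 mg/L

Unsteady species balance (constant V, well mixed): V dC/dt = Q(C_in − C).
So dC/dt = (C_in − C)/τ with τ = V/Q = 2410/154 = 15.649 min.
Solution: C(t) = C_in + (C₀ − C_in) e^(−t/τ).
C(39.0) = 4.24 + (0.180 − 4.24)·e^(−39.0/15.649) = 4.24 + (-4.0600)·0.082735 = 3.9041 mg/L.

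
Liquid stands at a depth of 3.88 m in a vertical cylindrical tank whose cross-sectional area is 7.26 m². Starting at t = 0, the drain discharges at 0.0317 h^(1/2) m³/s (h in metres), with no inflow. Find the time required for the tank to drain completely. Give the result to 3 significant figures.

902 s

A dh/dt = −Q_out = −0.0317 √h.
This is separable: 2 d(√h)/dt = −0.0317/A, so √h = √h₀ − (0.0317/(2A)) t.
Tank is empty when √h = 0: t_empty = 2A√h₀/0.0317.
t_empty = 2·7.26·√3.88/0.0317 = 14.520·1.9698/0.0317 = 902.24 s.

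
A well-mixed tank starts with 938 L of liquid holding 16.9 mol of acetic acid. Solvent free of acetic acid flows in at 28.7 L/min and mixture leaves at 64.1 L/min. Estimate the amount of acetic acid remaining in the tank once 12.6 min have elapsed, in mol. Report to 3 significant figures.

Total volume: dV/dt = Q_in − Q_out = -35.400 L/min, so V(t) = 938 − 35.400 t and V(12.6) = 491.96 L.
Species balance (pure solvent in): dm/dt = −Q_out · m/V(t).
dm/m = −Q_out dt/(V₀ − 35.400 t); integrating gives ln(m/m₀) = −(Q_out/(Q_in−Q_out)) ln(V/V₀).
m = m₀ (V₀/V)^(Q_out/(Q_in−Q_out)) = 16.9 × (938/491.96)^(-1.8107) = 5.2527 mol.

5.25 mol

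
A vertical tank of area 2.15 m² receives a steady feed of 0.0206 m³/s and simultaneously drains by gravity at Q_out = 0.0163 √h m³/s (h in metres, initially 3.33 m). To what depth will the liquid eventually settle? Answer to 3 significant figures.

Level balance: A dh/dt = 0.0206 − 0.0163 √h. Setting dh/dt = 0:
Q_in = 0.0163 √h_ss ⇒ √h_ss = 0.0206/0.0163 = 1.2638.
h_ss = 1.2638² = 1.5972 m. (Since h₀ = 3.33 m > h_ss, the level will fall toward this value.)

1.60 m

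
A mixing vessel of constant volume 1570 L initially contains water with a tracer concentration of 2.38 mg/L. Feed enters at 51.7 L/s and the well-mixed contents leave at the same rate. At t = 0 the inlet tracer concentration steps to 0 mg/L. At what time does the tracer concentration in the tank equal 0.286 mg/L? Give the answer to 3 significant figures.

Species balance: V dC/dt = Q(C_in − C) ⇒ τ = V/Q = 30.368 s.
C(t) = C_in + (C₀ − C_in) e^(−t/τ). Set C = 0.286 and solve for t:
e^(−t/τ) = (C − C_in)/(C₀ − C_in) = (0.286 − 0)/(2.38 − 0) = 0.12017
t = −τ ln(…) = 30.368 × 2.1189 = 64.345 s.

64.3 s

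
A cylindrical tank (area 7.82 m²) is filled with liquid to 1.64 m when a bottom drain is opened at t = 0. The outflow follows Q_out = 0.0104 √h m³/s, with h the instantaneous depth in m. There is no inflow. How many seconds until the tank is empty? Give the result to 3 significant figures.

Unsteady balance on liquid volume: A dh/dt = −0.0104 √h.
∫ h^(−1/2) dh = −(0.0104/A) ∫ dt, giving 2√h = 2√h₀ − (0.0104/A) t.
Tank is empty when √h = 0: t_empty = 2A√h₀/0.0104.
t_empty = 2·7.82·√1.64/0.0104 = 15.640·1.2806/0.0104 = 1925.9 s.

1930 s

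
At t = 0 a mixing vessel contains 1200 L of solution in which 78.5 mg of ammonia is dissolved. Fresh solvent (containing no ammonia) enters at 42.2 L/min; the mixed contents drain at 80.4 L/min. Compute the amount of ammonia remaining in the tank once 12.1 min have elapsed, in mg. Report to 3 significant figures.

Let m(t) be the amount of ammonia. Volume: V(t) = V₀ + (Q_in − Q_out) t = 1200 − 38.200 t; V(12.1) = 737.78 L.
Solute balance: dm/dt = 0 − Q_out C = −Q_out m/V(t).
Separate: dm/m = −Q_out dt/V(t) ⇒ ln(m/m₀) = −(Q_out/(Q_in−Q_out)) ln(V/V₀).
m = m₀ (V₀/V)^(Q_out/(Q_in−Q_out)) = 78.5 × (1200/737.78)^(-2.1047) = 28.199 mg.

28.2 mg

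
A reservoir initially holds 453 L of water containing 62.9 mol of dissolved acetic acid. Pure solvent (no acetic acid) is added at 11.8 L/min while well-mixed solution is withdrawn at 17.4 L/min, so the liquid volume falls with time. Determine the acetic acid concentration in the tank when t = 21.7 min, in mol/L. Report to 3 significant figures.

Let m(t) be the amount of acetic acid. Volume: V(t) = V₀ + (Q_in − Q_out) t = 453 − 5.6000 t; V(21.7) = 331.48 L.
Species balance (pure solvent in): dm/dt = −Q_out · m/V(t).
dm/m = −Q_out dt/(V₀ − 5.6000 t); integrating gives ln(m/m₀) = −(Q_out/(Q_in−Q_out)) ln(V/V₀).
m = m₀ (V₀/V)^(Q_out/(Q_in−Q_out)) = 62.9 × (453/331.48)^(-3.1071) = 23.834 mol.
C = m/V = 23.834/331.48 = 0.071901 mol/L.

0.0719 mol/L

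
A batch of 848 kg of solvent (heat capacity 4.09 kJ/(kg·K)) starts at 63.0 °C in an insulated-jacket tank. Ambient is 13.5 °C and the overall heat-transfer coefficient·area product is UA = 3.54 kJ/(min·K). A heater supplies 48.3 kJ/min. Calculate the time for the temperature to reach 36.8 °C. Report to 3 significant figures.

1290 min

Unsteady energy balance on the tank contents: M c_p dT/dt = −UA(T − T_amb) + Q̇.
τ = M c_p/UA = 979.75 min; T_ss = T_amb + Q̇/UA = 13.5 + 48.3/3.54 = 27.144 °C.
T(t) = T_ss + (T₀ − T_ss)e^(−t/τ); set T = 36.8:
t = −τ ln[(T − T_ss)/(T₀ − T_ss)] = −979.75 · ln(0.26930) = 1285.4 min.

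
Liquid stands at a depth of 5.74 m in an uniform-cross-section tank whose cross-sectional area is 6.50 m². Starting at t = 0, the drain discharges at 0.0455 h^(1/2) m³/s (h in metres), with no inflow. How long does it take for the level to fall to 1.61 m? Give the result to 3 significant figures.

Unsteady balance on liquid volume: A dh/dt = −0.0455 √h.
Separate and integrate: 2(√h − √h₀) = −(0.0455/A) t.
t = 2A(√h₀ − √h)/0.0455 = 2·6.50·(√5.74 − √1.61)/0.0455
  = 13.000 × (2.3958 − 1.2689) / 0.0455 = 321.99 s.

322 s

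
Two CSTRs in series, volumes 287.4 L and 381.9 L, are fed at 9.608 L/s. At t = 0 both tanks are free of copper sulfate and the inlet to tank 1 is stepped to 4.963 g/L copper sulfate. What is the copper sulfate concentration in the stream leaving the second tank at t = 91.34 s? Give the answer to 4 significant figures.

3.660 g/L

Time constants: τᵢ = Vᵢ/Q for each well-mixed tank.
τ₁ = 287.4/9.608 = 29.9126 s; τ₂ = 381.9/9.608 = 39.7481 s.
Solving the cascade with C₁(0)=C₂(0)=0 gives C₂(t) = C_in[1 − (τ₁ e^(−t/τ₁) − τ₂ e^(−t/τ₂))/(τ₁ − τ₂)].
At t = 91.34: e^(−t/τ₁) = 0.0471904, e^(−t/τ₂) = 0.100463.
C₂ = 4.963·[1 − (29.9126·0.0471904 − 39.7481·0.100463)/(-9.83555)] = 4.963·0.737522 = 3.66032 g/L.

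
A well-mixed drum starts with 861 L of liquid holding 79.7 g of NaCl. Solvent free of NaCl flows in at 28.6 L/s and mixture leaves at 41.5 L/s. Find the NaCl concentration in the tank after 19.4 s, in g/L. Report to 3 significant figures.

Let m(t) be the amount of NaCl. Volume: V(t) = V₀ + (Q_in − Q_out) t = 861 − 12.900 t; V(19.4) = 610.74 L.
Species balance (pure solvent in): dm/dt = −Q_out · m/V(t).
dm/m = −Q_out dt/(V₀ − 12.900 t); integrating gives ln(m/m₀) = −(Q_out/(Q_in−Q_out)) ln(V/V₀).
m = m₀ (V₀/V)^(Q_out/(Q_in−Q_out)) = 79.7 × (861/610.74)^(-3.2171) = 26.402 g.
C = m/V = 26.402/610.74 = 0.043230 g/L.

0.0432 g/L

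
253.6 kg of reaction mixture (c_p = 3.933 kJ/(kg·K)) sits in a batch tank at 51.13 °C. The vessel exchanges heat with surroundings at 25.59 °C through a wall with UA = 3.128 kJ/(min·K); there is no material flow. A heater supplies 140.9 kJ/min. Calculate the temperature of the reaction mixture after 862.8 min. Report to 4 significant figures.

Heat balance on the well-mixed liquid: M c_p dT/dt = −UA(T − T_amb) + Q̇.
dT/dt = (T_ss − T)/τ with T_ss = T_amb + Q̇/UA = 25.59 + 140.9/3.128 = 70.6348 °C, τ = M c_p/UA = 253.6·3.933/3.128 = 318.865 min.
Solution: T(t) = T_ss + (T₀ − T_ss) e^(−t/τ).
T(862.8) = 70.6348 + (-19.5048)·0.0668135 = 69.3316 °C.

69.33 °C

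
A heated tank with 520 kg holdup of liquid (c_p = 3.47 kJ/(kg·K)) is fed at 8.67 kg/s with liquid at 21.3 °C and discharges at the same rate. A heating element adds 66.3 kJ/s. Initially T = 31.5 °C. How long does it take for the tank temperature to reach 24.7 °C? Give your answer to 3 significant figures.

Unsteady energy balance on the tank contents: M c_p dT/dt = ṁ c_p (T_in − T) + 66.3.
τ = M/ṁ = 59.977 s; T_ss = T_in + Q̇/(ṁ c_p) = 23.504 °C.
T(t) = T_ss + (T₀ − T_ss) e^(−t/τ). Set T = 24.7:
e^(−t/τ) = (24.7 − 23.504)/(31.5 − 23.504) = 0.14960
t = −59.977 · ln(0.14960) = 113.94 s.

114 s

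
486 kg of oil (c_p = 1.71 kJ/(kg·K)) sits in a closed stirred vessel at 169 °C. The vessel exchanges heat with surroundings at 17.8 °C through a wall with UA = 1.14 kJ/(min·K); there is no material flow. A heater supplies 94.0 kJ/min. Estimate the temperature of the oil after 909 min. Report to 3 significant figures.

120 °C

M c_p dT/dt = −UA(T − T_amb) + Q̇.
dT/dt = (T_ss − T)/τ with T_ss = T_amb + Q̇/UA = 17.8 + 94.0/1.14 = 100.26 °C, τ = M c_p/UA = 486·1.71/1.14 = 729.00 min.
Solution: T(t) = T_ss + (T₀ − T_ss) e^(−t/τ).
T(909) = 100.26 + (68.744)·0.28739 = 120.01 °C.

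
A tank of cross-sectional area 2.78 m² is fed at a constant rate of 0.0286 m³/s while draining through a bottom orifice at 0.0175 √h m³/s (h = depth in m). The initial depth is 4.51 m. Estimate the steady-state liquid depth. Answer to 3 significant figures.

2.67 m

A dh/dt = Q_in − 0.0175 √h. Steady state requires inflow = outflow:
Q_in = 0.0175 √h_ss ⇒ √h_ss = 0.0286/0.0175 = 1.6343.
h_ss = 1.6343² = 2.6709 m. (Since h₀ = 4.51 m > h_ss, the level will fall toward this value.)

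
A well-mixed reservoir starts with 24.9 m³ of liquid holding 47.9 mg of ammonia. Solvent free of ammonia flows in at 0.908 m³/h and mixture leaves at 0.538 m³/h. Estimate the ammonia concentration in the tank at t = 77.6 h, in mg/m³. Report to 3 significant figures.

0.293 mg/m³

Let m(t) be the amount of ammonia. Volume: V(t) = V₀ + (Q_in − Q_out) t = 24.9 + 0.37000 t; V(77.6) = 53.612 m³.
Species balance (pure solvent in): dm/dt = −Q_out · m/V(t).
dm/m = −Q_out dt/(V₀ + 0.37000 t); integrating gives ln(m/m₀) = −(Q_out/(Q_in−Q_out)) ln(V/V₀).
m = m₀ (V₀/V)^(Q_out/(Q_in−Q_out)) = 47.9 × (24.9/53.612)^(1.4541) = 15.705 mg.
C = m/V = 15.705/53.612 = 0.29294 mg/m³.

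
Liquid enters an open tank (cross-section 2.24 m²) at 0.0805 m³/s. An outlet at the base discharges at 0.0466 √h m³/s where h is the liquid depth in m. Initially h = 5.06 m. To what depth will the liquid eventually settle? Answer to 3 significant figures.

2.98 m

A dh/dt = Q_in − 0.0466 √h. Steady state requires inflow = outflow:
Q_in = 0.0466 √h_ss ⇒ √h_ss = 0.0805/0.0466 = 1.7275.
h_ss = 1.7275² = 2.9841 m. (Since h₀ = 5.06 m > h_ss, the level will fall toward this value.)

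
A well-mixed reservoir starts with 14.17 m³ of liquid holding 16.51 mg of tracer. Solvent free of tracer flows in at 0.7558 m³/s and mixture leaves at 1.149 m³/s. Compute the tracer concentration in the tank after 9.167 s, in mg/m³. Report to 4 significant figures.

0.6627 mg/m³

Let m(t) be the amount of tracer. Volume: V(t) = V₀ + (Q_in − Q_out) t = 14.17 − 0.393200 t; V(9.167) = 10.5655 m³.
Species balance (pure solvent in): dm/dt = −Q_out · m/V(t).
Separate: dm/m = −Q_out dt/V(t) ⇒ ln(m/m₀) = −(Q_out/(Q_in−Q_out)) ln(V/V₀).
m = m₀ (V₀/V)^(Q_out/(Q_in−Q_out)) = 16.51 × (14.17/10.5655)^(-2.92218) = 7.00217 mg.
C = m/V = 7.00217/10.5655 = 0.662737 mg/m³.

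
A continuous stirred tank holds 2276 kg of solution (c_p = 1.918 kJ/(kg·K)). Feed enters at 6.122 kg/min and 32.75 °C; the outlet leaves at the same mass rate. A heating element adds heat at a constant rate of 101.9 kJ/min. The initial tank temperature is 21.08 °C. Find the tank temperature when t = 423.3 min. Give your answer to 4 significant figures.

34.91 °C

Energy balance: M c_p dT/dt = ṁ c_p (T_in − T) + 101.9.
Rearrange: dT/dt = (T_ss − T)/τ with τ = M/ṁ = 371.774 min and T_ss = T_in + Q̇/(ṁ c_p) = 41.4283 °C.
T approaches T_ss exponentially: T(t) = T_ss + (T₀ − T_ss) e^(−t/τ).
T(423.3) = 41.4283 + (-20.3483)·e^(−423.3/371.774) = 41.4283 + (-20.3483)·0.320269 = 34.9113 °C.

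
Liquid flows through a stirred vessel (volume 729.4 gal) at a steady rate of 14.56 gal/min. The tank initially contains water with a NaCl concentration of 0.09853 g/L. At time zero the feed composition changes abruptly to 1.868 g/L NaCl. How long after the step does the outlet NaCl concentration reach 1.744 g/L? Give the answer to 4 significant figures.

Species balance: V dC/dt = Q(C_in − C) ⇒ τ = V/Q = 50.0962 min.
C(t) = C_in + (C₀ − C_in) e^(−t/τ). Set C = 1.744 and solve for t:
e^(−t/τ) = (C − C_in)/(C₀ − C_in) = (1.744 − 1.868)/(0.09853 − 1.868) = 0.0700775
t = −τ ln(…) = 50.0962 × 2.65815 = 133.163 min.

133.2 min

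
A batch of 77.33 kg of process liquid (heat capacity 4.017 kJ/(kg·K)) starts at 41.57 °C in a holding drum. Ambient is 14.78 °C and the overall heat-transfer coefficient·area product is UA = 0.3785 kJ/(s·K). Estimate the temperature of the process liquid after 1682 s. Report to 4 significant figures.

Lumped-capacitance energy balance: M c_p dT/dt = UA(T_amb − T).
dT/dt = (T_ss − T)/τ with T_ss = T_amb = 14.7800 °C, τ = M c_p/UA = 77.33·4.017/0.3785 = 820.699 s.
Solution: T(t) = T_ss + (T₀ − T_ss) e^(−t/τ).
T(1682) = 14.7800 + (26.7900)·0.128803 = 18.2306 °C.

18.23 °C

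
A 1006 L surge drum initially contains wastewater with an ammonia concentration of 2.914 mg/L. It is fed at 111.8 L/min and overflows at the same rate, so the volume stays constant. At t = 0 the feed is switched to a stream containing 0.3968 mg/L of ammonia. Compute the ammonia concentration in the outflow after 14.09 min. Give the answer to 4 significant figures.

Unsteady species balance (constant V, well mixed): V dC/dt = Q(C_in − C).
Rewrite as dC/dt + C/τ = C_in/τ, τ = V/Q = 8.99821 min.
Solution: C(t) = C_in + (C₀ − C_in) e^(−t/τ).
C(14.09) = 0.3968 + (2.914 − 0.3968)·e^(−14.09/8.99821) = 0.3968 + (2.51720)·0.208907 = 0.922660 mg/L.

0.9227 mg/L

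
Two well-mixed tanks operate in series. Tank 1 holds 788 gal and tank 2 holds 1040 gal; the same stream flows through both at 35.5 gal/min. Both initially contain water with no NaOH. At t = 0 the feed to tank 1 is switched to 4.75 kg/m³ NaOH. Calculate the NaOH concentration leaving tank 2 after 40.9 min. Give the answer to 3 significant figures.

Species balance on tank i: dCᵢ/dt = (Cᵢ₋₁ − Cᵢ)/τᵢ with τᵢ = Vᵢ/Q.
τ₁ = 788/35.5 = 22.197 min; τ₂ = 1040/35.5 = 29.296 min.
Solving the cascade with C₁(0)=C₂(0)=0 gives C₂(t) = C_in[1 − (τ₁ e^(−t/τ₁) − τ₂ e^(−t/τ₂))/(τ₁ − τ₂)].
At t = 40.9: e^(−t/τ₁) = 0.15841, e^(−t/τ₂) = 0.24756.
C₂ = 4.75·[1 − (22.197·0.15841 − 29.296·0.24756)/(-7.0986)] = 4.75·0.47367 = 2.2499 kg/m³.

2.25 kg/m³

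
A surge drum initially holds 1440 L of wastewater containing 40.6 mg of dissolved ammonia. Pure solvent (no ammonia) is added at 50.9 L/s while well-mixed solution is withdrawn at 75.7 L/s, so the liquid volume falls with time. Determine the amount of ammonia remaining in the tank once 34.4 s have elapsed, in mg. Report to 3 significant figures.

Total volume: dV/dt = Q_in − Q_out = -24.800 L/s, so V(t) = 1440 − 24.800 t and V(34.4) = 586.88 L.
Solute balance: dm/dt = 0 − Q_out C = −Q_out m/V(t).
dm/m = −Q_out dt/(V₀ − 24.800 t); integrating gives ln(m/m₀) = −(Q_out/(Q_in−Q_out)) ln(V/V₀).
m = m₀ (V₀/V)^(Q_out/(Q_in−Q_out)) = 40.6 × (1440/586.88)^(-3.0524) = 2.6221 mg.

2.62 mg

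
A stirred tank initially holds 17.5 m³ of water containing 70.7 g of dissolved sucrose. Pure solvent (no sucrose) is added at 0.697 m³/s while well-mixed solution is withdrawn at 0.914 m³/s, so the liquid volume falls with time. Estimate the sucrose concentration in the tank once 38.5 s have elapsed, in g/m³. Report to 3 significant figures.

0.503 g/m³

Total volume: dV/dt = Q_in − Q_out = -0.21700 m³/s, so V(t) = 17.5 − 0.21700 t and V(38.5) = 9.1455 m³.
Species balance (pure solvent in): dm/dt = −Q_out · m/V(t).
Separate: dm/m = −Q_out dt/V(t) ⇒ ln(m/m₀) = −(Q_out/(Q_in−Q_out)) ln(V/V₀).
m = m₀ (V₀/V)^(Q_out/(Q_in−Q_out)) = 70.7 × (17.5/9.1455)^(-4.2120) = 4.5957 g.
C = m/V = 4.5957/9.1455 = 0.50251 g/m³.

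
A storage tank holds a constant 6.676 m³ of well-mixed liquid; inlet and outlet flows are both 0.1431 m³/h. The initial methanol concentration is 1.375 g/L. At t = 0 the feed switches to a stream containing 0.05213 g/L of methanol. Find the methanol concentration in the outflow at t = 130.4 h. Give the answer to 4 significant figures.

Accumulation = in − out for the solute gives V dC/dt = Q(C_in − C).
So dC/dt = (C_in − C)/τ with τ = V/Q = 6.676/0.1431 = 46.6527 h.
This is linear first-order; C(t) = C_in + (C₀ − C_in) e^(−t/τ).
C(130.4) = 0.05213 + (1.375 − 0.05213)·e^(−130.4/46.6527) = 0.05213 + (1.32287)·0.0611074 = 0.132967 g/L.

0.1330 g/L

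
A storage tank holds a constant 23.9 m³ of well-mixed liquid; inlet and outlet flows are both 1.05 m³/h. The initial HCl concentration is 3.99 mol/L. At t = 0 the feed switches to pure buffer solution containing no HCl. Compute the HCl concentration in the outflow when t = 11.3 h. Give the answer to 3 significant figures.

Unsteady species balance (constant V, well mixed): V dC/dt = Q(C_in − C).
So dC/dt = (C_in − C)/τ with τ = V/Q = 23.9/1.05 = 22.762 h.
C approaches C_in exponentially: C(t) = C_in + (C₀ − C_in) e^(−t/τ).
C(11.3) = 0 + (3.99 − 0)·e^(−11.3/22.762) = 0 + (3.9900)·0.60869 = 2.4287 mol/L.

2.43 mol/L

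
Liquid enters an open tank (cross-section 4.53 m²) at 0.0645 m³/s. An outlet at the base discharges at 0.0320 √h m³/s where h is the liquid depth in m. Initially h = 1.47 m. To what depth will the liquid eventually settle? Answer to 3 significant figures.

4.06 m

Mass balance (ρ constant): A dh/dt = Q_in − 0.0320 √h. At steady state dh/dt = 0:
Q_in = 0.0320 √h_ss ⇒ √h_ss = 0.0645/0.0320 = 2.0156.
h_ss = 2.0156² = 4.0627 m. (Since h₀ = 1.47 m < h_ss, the level will rise toward this value.)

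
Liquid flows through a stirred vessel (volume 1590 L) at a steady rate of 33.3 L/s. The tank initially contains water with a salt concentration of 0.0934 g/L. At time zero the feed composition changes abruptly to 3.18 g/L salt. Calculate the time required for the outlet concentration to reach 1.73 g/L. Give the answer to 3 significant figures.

36.1 s

Species balance: V dC/dt = Q(C_in − C) ⇒ τ = V/Q = 47.748 s.
C(t) = C_in + (C₀ − C_in) e^(−t/τ). Set C = 1.73 and solve for t:
e^(−t/τ) = (C − C_in)/(C₀ − C_in) = (1.73 − 3.18)/(0.0934 − 3.18) = 0.46977
t = −τ ln(…) = 47.748 × 0.75551 = 36.074 s.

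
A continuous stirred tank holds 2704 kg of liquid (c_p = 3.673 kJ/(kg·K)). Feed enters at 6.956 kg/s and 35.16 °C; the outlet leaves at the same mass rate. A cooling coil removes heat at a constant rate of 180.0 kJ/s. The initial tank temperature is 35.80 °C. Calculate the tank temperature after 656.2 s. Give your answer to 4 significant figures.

29.54 °C

M c_p dT/dt = ṁ c_p (T_in − T) − Q̇.
Rearrange: dT/dt = (T_ss − T)/τ with τ = M/ṁ = 388.729 s and T_ss = T_in − Q̇/(ṁ c_p) = 28.1148 °C.
This is linear first-order; T(t) = T_ss + (T₀ − T_ss) e^(−t/τ).
T(656.2) = 28.1148 + (7.68518)·e^(−656.2/388.729) = 28.1148 + (7.68518)·0.184877 = 29.5356 °C.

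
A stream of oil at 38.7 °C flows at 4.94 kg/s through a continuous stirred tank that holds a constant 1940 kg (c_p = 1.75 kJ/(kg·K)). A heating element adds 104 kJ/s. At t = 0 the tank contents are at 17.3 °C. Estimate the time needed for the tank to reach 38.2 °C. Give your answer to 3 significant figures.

M c_p dT/dt = ṁ c_p (T_in − T) + Q̇.
τ = M/ṁ = 392.71 s; T_ss = T_in + Q̇/(ṁ c_p) = 50.730 °C.
T(t) = T_ss + (T₀ − T_ss) e^(−t/τ). Set T = 38.2:
e^(−t/τ) = (38.2 − 50.730)/(17.3 − 50.730) = 0.37481
t = −392.71 · ln(0.37481) = 385.38 s.

385 s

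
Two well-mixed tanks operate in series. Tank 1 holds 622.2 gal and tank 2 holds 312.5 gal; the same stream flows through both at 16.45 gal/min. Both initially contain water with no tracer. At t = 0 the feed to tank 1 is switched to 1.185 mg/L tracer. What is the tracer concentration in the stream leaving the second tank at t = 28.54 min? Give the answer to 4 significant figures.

Each tank obeys Vᵢ dCᵢ/dt = Q(Cᵢ₋₁ − Cᵢ), so τᵢ = Vᵢ/Q.
τ₁ = 622.2/16.45 = 37.8237 min; τ₂ = 312.5/16.45 = 18.9970 min.
Solving the cascade with C₁(0)=C₂(0)=0 gives C₂(t) = C_in[1 − (τ₁ e^(−t/τ₁) − τ₂ e^(−t/τ₂))/(τ₁ − τ₂)].
At t = 28.54: e^(−t/τ₁) = 0.470221, e^(−t/τ₂) = 0.222607.
C₂ = 1.185·[1 − (37.8237·0.470221 − 18.9970·0.222607)/(18.8267)] = 1.185·0.279927 = 0.331714 mg/L.

0.3317 mg/L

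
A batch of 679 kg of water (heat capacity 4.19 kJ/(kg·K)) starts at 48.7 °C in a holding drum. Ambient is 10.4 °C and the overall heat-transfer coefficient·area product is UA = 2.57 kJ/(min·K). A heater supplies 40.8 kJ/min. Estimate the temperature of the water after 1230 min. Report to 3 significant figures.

33.7 °C

Lumped-capacitance energy balance: M c_p dT/dt = UA(T_amb − T) + Q̇.
dT/dt = (T_ss − T)/τ with T_ss = T_amb + Q̇/UA = 10.4 + 40.8/2.57 = 26.275 °C, τ = M c_p/UA = 679·4.19/2.57 = 1107.0 min.
Solution: T(t) = T_ss + (T₀ − T_ss) e^(−t/τ).
T(1230) = 26.275 + (22.425)·0.32920 = 33.658 °C.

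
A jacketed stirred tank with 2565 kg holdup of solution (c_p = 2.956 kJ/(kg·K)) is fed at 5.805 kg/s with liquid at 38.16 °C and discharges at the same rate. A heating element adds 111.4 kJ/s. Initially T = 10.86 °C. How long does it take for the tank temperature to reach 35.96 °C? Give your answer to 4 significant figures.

Energy balance: M c_p dT/dt = ṁ c_p (T_in − T) + 111.4.
τ = M/ṁ = 441.860 s; T_ss = T_in + Q̇/(ṁ c_p) = 44.6520 °C.
T(t) = T_ss + (T₀ − T_ss) e^(−t/τ). Set T = 35.96:
e^(−t/τ) = (35.96 − 44.6520)/(10.86 − 44.6520) = 0.257221
t = −441.860 · ln(0.257221) = 599.967 s.

600.0 s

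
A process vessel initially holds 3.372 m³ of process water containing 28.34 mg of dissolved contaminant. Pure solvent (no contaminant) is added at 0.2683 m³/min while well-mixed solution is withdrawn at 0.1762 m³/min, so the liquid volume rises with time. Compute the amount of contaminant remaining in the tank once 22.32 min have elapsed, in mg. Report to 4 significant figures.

11.40 mg

Total volume: dV/dt = Q_in − Q_out = 0.0921000 m³/min, so V(t) = 3.372 + 0.0921000 t and V(22.32) = 5.42767 m³.
Species balance (pure solvent in): dm/dt = −Q_out · m/V(t).
Separate: dm/m = −Q_out dt/V(t) ⇒ ln(m/m₀) = −(Q_out/(Q_in−Q_out)) ln(V/V₀).
m = m₀ (V₀/V)^(Q_out/(Q_in−Q_out)) = 28.34 × (3.372/5.42767)^(1.91314) = 11.4000 mg.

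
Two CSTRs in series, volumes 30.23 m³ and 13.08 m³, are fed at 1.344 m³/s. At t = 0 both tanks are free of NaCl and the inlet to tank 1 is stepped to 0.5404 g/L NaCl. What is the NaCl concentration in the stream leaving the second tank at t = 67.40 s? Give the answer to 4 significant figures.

0.4932 g/L

Species balance on tank i: dCᵢ/dt = (Cᵢ₋₁ − Cᵢ)/τᵢ with τᵢ = Vᵢ/Q.
τ₁ = 30.23/1.344 = 22.4926 s; τ₂ = 13.08/1.344 = 9.73214 s.
Tank 1: C₁ = C_in(1 − e^(−t/τ₁)). Tank 2 (τ₁ ≠ τ₂): C₂ = C_in[1 − (τ₁ e^(−t/τ₁) − τ₂ e^(−t/τ₂))/(τ₁ − τ₂)].
At t = 67.40: e^(−t/τ₁) = 0.0499593, e^(−t/τ₂) = 0.000982407.
C₂ = 0.5404·[1 − (22.4926·0.0499593 − 9.73214·0.000982407)/(12.7604)] = 0.5404·0.912687 = 0.493216 g/L.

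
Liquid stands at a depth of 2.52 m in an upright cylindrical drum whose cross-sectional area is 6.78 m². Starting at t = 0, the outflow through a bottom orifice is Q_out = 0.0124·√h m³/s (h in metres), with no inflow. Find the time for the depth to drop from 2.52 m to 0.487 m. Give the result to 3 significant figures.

973 s

Volume balance on the tank: A dh/dt = −0.0124 √h.
∫ h^(−1/2) dh = −(0.0124/A) ∫ dt, giving 2√h = 2√h₀ − (0.0124/A) t.
t = 2A(√h₀ − √h)/0.0124 = 2·6.78·(√2.52 − √0.487)/0.0124
  = 13.560 × (1.5875 − 0.69785) / 0.0124 = 972.82 s.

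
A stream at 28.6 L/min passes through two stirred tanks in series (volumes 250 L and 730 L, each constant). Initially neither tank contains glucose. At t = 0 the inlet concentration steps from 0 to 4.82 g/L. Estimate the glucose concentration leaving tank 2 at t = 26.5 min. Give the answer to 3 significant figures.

2.35 g/L

Species balance on tank i: dCᵢ/dt = (Cᵢ₋₁ − Cᵢ)/τᵢ with τᵢ = Vᵢ/Q.
τ₁ = 250/28.6 = 8.7413 min; τ₂ = 730/28.6 = 25.524 min.
Tank 1: C₁ = C_in(1 − e^(−t/τ₁)). Tank 2 (τ₁ ≠ τ₂): C₂ = C_in[1 − (τ₁ e^(−t/τ₁) − τ₂ e^(−t/τ₂))/(τ₁ − τ₂)].
At t = 26.5: e^(−t/τ₁) = 0.048238, e^(−t/τ₂) = 0.35408.
C₂ = 4.82·[1 − (8.7413·0.048238 − 25.524·0.35408)/(-16.783)] = 4.82·0.48662 = 2.3455 g/L.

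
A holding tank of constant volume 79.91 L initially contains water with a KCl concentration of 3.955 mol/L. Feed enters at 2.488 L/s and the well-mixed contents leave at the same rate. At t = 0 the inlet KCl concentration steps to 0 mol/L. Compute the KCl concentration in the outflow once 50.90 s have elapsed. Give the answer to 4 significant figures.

Unsteady species balance (constant V, well mixed): V dC/dt = Q(C_in − C).
So dC/dt = (C_in − C)/τ with τ = V/Q = 79.91/2.488 = 32.1182 s.
Solution: C(t) = C_in + (C₀ − C_in) e^(−t/τ).
C(50.90) = 0 + (3.955 − 0)·e^(−50.90/32.1182) = 0 + (3.95500)·0.204994 = 0.810753 mol/L.

0.8108 mol/L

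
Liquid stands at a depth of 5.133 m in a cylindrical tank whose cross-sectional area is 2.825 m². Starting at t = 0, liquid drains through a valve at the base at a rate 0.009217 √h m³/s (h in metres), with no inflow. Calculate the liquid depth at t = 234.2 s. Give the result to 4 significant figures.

3.548 m

A dh/dt = −Q_out = −0.009217 √h.
This is separable: 2 d(√h)/dt = −0.009217/A, so √h = √h₀ − (0.009217/(2A)) t.
√h = √5.133 − 0.009217·234.2/(2·2.825) = 2.26561 − 0.382057 = 1.88356.
h = 1.88356² = 3.54778 m.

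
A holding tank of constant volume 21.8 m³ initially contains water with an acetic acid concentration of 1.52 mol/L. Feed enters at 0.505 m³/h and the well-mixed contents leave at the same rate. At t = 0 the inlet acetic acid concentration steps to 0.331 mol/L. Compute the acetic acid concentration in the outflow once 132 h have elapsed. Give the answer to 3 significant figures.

Species balance on the tank: V dC/dt = Q(C_in − C).
Rewrite as dC/dt + C/τ = C_in/τ, τ = V/Q = 43.168 h.
This is linear first-order; C(t) = C_in + (C₀ − C_in) e^(−t/τ).
C(132) = 0.331 + (1.52 − 0.331)·e^(−132/43.168) = 0.331 + (1.1890)·0.046991 = 0.38687 mol/L.

0.387 mol/L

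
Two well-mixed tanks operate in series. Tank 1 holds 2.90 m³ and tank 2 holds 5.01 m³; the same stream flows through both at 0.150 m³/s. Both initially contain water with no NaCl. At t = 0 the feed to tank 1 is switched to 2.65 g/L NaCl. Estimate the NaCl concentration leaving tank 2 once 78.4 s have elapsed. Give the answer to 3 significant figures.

Each tank obeys Vᵢ dCᵢ/dt = Q(Cᵢ₋₁ − Cᵢ), so τᵢ = Vᵢ/Q.
τ₁ = 2.90/0.150 = 19.333 s; τ₂ = 5.01/0.150 = 33.400 s.
Tank 1: C₁ = C_in(1 − e^(−t/τ₁)). Tank 2 (τ₁ ≠ τ₂): C₂ = C_in[1 − (τ₁ e^(−t/τ₁) − τ₂ e^(−t/τ₂))/(τ₁ − τ₂)].
At t = 78.4: e^(−t/τ₁) = 0.017332, e^(−t/τ₂) = 0.095626.
C₂ = 2.65·[1 − (19.333·0.017332 − 33.400·0.095626)/(-14.067)] = 2.65·0.79677 = 2.1114 g/L.

2.11 g/L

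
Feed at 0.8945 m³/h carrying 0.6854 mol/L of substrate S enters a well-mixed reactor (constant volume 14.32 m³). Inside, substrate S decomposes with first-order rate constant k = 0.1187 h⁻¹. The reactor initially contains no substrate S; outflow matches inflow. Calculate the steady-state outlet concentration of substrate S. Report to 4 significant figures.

0.2363 mol/L

Accumulation = in − out − consumed: V dC/dt = Q C_in − Q C − k V C.
Steady state (dC/dt = 0): C_ss = Q C_in/(Q + kV) = C_in/(1 + kV/Q).
C_ss = 0.8945·0.6854/(0.8945 + 0.1187·14.32) = 0.613090/2.59428 = 0.236324 mol/L.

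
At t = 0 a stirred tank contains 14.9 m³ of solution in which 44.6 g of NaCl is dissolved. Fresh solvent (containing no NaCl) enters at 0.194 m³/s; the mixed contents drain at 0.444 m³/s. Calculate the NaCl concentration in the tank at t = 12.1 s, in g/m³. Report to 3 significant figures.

Total volume: dV/dt = Q_in − Q_out = -0.25000 m³/s, so V(t) = 14.9 − 0.25000 t and V(12.1) = 11.875 m³.
Species balance (pure solvent in): dm/dt = −Q_out · m/V(t).
Separate: dm/m = −Q_out dt/V(t) ⇒ ln(m/m₀) = −(Q_out/(Q_in−Q_out)) ln(V/V₀).
m = m₀ (V₀/V)^(Q_out/(Q_in−Q_out)) = 44.6 × (14.9/11.875)^(-1.7760) = 29.806 g.
C = m/V = 29.806/11.875 = 2.5100 g/m³.

2.51 g/m³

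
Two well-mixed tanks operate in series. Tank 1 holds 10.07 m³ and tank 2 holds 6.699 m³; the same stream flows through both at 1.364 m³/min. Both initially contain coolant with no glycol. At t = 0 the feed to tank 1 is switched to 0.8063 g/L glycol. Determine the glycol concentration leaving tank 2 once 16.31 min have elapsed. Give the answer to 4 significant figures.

0.5997 g/L

Each tank obeys Vᵢ dCᵢ/dt = Q(Cᵢ₋₁ − Cᵢ), so τᵢ = Vᵢ/Q.
τ₁ = 10.07/1.364 = 7.38270 min; τ₂ = 6.699/1.364 = 4.91129 min.
Tank 1: C₁ = C_in(1 − e^(−t/τ₁)). Tank 2 (τ₁ ≠ τ₂): C₂ = C_in[1 − (τ₁ e^(−t/τ₁) − τ₂ e^(−t/τ₂))/(τ₁ − τ₂)].
At t = 16.31: e^(−t/τ₁) = 0.109786, e^(−t/τ₂) = 0.0361196.
C₂ = 0.8063·[1 − (7.38270·0.109786 − 4.91129·0.0361196)/(2.47141)] = 0.8063·0.743820 = 0.599742 g/L.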